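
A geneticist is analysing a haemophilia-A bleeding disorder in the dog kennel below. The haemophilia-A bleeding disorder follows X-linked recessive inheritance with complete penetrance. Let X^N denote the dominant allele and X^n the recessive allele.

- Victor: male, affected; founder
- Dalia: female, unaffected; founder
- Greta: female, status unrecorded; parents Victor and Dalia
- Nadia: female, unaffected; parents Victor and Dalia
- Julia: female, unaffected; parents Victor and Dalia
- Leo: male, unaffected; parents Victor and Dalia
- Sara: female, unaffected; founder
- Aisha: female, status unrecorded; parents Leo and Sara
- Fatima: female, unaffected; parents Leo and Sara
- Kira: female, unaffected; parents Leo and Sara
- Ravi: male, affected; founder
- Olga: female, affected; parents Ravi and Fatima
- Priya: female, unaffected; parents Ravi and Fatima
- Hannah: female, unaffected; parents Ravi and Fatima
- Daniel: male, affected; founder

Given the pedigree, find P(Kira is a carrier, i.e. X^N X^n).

1/2

Leo is unaffected, so Leo is X^N Y.
Sara is unaffected so carries N and passed n to Fatima (X^N X^n, whose N came from Leo), so Sara is X^N X^n.
Their cross gives offspring ratios 1/2 X^N X^N : 1/2 X^N X^n. Conditioning on Kira being unaffected, P(X^N X^n) = 1/2 / 1 = 1/2.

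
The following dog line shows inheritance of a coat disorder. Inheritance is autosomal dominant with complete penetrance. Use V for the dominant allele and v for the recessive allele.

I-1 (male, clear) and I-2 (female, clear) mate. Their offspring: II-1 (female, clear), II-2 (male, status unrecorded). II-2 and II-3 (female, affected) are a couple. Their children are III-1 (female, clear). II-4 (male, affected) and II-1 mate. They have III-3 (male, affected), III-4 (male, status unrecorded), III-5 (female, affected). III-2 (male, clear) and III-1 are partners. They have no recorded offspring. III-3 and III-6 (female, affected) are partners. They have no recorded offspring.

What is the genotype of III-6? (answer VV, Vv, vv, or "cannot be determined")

cannot be determined

III-6's phenotype allows VV or Vv, and no parent or child forces a single allele at both positions; consistent genotype assignments exist with III-6 as VV or Vv.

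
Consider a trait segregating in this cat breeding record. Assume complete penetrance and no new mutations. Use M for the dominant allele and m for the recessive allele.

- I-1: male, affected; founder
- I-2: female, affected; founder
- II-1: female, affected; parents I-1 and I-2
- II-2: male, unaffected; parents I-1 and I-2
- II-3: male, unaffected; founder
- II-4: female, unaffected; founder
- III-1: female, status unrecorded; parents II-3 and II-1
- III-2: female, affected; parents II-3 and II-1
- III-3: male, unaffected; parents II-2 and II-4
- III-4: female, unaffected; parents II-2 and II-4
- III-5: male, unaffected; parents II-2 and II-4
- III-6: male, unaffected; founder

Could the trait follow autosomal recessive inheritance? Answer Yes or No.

No

Under autosomal recessive, II-2 (unaffected, male) cannot arise from I-1 (affected) × I-2 (affected).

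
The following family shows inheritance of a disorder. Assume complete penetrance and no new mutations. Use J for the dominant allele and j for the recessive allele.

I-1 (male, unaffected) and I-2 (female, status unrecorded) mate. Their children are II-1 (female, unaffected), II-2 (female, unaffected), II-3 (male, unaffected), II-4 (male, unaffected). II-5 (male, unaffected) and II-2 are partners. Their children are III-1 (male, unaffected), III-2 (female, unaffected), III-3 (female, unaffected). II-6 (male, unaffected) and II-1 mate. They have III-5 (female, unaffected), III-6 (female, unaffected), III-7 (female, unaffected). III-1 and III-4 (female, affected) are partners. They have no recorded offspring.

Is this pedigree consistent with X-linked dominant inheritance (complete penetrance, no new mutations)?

Yes

A consistent assignment under X-linked dominant exists: I-1 X^j Y, I-2 X^J X^j, II-1 X^j X^j, II-2 X^j X^j, II-3 X^j Y, II-4 X^j Y, II-5 X^j Y, II-6 X^j Y, III-1 X^j Y, III-2 X^j X^j, III-3 X^j X^j, III-4 X^J X^J, III-5 X^j X^j, III-6 X^j X^j, III-7 X^j X^j.
In this assignment every recorded phenotype matches its genotype and every non-founder's genotype is obtainable from its parents' genotypes, so the pedigree is consistent.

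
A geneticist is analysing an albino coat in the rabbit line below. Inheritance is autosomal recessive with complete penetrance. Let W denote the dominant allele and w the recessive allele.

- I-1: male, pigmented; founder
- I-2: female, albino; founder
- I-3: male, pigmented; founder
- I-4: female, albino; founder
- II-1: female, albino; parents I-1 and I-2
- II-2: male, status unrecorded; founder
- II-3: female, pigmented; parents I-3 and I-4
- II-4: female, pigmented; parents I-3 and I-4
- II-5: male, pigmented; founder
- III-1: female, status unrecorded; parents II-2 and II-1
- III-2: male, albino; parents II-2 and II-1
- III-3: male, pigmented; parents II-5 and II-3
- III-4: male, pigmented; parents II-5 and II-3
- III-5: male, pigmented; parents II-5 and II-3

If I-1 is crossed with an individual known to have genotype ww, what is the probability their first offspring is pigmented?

I-1 is pigmented so carries W and passed w to II-1 (ww), so I-1 is Ww.
The cross gives 1/2 Ww : 1/2 ww, so P(offspring is pigmented) = 1/2.

1/2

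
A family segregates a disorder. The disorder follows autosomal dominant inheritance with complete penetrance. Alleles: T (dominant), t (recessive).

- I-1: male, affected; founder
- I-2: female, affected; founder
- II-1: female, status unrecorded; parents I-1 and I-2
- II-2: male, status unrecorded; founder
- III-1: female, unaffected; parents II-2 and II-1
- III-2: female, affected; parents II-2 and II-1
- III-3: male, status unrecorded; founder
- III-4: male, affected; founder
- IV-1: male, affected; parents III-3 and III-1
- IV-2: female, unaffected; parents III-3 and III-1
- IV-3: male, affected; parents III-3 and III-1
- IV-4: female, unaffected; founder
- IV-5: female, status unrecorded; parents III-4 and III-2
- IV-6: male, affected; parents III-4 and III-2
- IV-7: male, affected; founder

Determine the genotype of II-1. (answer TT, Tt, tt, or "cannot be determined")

cannot be determined

II-1's phenotype is unrecorded, and no parent or child forces a single allele at both positions; consistent genotype assignments exist with II-1 as Tt or tt.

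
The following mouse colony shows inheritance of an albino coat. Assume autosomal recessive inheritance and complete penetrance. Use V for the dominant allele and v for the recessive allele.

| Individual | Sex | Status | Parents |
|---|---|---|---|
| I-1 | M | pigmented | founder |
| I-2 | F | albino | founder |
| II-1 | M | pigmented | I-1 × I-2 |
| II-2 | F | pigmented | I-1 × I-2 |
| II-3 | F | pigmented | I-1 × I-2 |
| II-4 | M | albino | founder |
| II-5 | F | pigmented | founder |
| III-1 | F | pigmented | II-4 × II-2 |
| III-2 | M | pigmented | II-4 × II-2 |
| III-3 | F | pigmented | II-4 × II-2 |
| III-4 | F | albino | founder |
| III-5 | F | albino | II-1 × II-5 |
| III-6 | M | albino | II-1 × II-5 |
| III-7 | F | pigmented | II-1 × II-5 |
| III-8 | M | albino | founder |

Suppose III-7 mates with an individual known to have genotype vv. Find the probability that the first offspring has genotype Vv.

2/3

II-1 is pigmented so carries V and received v from I-2 (vv), so II-1 is Vv.
II-5 is pigmented so carries V and passed v to III-5 (vv), so II-5 is Vv.
III-7 is a pigmented offspring of II-1 (Vv) × II-5 (Vv), whose cross gives 1/4 VV : 1/2 Vv : 1/4 vv; conditioning on being pigmented, III-7 is VV with probability 1/3, Vv with probability 2/3.
Summing over parental genotype combinations, P(offspring has genotype Vv) = 1/3·1 + 2/3·1/2 = 2/3.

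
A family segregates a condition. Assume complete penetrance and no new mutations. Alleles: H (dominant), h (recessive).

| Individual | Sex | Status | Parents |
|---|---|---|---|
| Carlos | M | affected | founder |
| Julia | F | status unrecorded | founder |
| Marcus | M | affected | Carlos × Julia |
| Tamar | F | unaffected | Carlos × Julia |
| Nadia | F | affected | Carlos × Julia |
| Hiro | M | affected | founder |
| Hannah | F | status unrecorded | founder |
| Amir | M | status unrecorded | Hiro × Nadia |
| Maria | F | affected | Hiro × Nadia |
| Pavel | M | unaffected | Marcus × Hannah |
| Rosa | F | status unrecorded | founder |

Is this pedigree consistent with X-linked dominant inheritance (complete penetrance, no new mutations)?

No

Under X-linked dominant, Tamar (unaffected, female) cannot arise from Carlos (affected) × Julia (unrecorded).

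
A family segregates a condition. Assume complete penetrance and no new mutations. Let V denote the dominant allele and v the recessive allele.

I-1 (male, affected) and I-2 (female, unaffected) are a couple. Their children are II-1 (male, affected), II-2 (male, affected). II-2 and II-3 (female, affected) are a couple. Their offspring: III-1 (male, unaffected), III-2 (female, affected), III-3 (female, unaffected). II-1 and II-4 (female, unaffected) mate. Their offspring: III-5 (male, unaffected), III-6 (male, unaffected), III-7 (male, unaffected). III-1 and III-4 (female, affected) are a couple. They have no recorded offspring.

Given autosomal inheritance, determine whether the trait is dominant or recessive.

dominant

II-2 and II-3 are both affected yet have an unaffected child III-1. Under a recessive model two affected parents are homozygous and every child would be affected, so the trait cannot be recessive.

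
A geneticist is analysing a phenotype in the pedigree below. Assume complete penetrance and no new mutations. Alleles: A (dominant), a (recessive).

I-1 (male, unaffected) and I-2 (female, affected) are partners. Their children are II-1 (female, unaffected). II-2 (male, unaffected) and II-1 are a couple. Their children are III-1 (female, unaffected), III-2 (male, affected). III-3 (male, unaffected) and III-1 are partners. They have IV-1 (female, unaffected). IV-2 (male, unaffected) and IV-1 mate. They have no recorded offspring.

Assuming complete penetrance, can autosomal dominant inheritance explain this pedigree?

No

Under autosomal dominant, III-2 (affected, male) cannot arise from II-2 (unaffected) × II-1 (unaffected).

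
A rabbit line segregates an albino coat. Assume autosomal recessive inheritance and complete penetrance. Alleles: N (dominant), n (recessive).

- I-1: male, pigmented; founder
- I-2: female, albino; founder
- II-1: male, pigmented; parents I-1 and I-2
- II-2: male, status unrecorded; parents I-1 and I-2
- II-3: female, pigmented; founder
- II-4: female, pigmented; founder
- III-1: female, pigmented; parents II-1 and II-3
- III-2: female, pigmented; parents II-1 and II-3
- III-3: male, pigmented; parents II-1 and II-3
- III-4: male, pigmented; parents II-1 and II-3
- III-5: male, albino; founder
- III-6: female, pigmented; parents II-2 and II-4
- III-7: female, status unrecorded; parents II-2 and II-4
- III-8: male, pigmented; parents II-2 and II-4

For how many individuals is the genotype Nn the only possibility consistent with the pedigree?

1

Obligate heterozygotes: II-1 is pigmented so carries N and received n from I-2 (nn), so II-1 is Nn.
Every other individual is either homozygous by phenotype or has at least one consistent homozygous assignment, so the count is 1.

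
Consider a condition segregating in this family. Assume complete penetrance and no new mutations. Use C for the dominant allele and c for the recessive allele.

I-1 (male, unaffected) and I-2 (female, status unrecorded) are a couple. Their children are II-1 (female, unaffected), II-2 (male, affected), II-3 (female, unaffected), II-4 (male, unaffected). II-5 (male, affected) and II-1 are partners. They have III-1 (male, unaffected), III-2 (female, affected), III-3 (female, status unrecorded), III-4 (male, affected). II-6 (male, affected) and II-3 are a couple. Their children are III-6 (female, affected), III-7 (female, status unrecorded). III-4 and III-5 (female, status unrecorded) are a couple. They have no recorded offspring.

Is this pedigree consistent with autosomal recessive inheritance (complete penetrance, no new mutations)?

Yes

A consistent assignment under autosomal recessive exists: I-1 Cc, I-2 Cc, II-1 Cc, II-2 cc, II-3 Cc, II-4 CC, II-5 cc, II-6 cc, III-1 Cc, III-2 cc, III-3 Cc, III-4 cc, III-5 CC, III-6 cc, III-7 Cc.
In this assignment every recorded phenotype matches its genotype and every non-founder's genotype is obtainable from its parents' genotypes, so the pedigree is consistent.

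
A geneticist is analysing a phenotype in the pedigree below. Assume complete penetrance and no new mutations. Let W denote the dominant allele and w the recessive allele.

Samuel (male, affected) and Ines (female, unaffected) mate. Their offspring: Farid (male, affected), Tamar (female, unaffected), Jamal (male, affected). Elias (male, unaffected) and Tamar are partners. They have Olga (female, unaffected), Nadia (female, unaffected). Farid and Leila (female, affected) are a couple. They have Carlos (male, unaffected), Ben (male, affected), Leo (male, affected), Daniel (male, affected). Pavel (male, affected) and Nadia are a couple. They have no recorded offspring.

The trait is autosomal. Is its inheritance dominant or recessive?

dominant

Farid and Leila are both affected yet have an unaffected child Carlos. Under a recessive model two affected parents are homozygous and every child would be affected, so the trait cannot be recessive.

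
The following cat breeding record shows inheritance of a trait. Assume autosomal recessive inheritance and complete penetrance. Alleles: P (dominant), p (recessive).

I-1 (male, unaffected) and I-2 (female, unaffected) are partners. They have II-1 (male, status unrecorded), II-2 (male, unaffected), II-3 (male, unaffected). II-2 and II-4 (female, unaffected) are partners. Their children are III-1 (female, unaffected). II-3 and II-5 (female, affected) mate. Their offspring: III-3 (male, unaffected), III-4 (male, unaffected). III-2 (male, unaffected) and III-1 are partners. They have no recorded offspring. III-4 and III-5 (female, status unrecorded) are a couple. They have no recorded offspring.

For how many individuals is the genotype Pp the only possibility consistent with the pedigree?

2

Obligate heterozygotes: III-3 is unaffected so carries P and received p from II-5 (pp), so III-3 is Pp; III-4 is unaffected so carries P and received p from II-5 (pp), so III-4 is Pp.
Every other individual is either homozygous by phenotype or has at least one consistent homozygous assignment, so the count is 2.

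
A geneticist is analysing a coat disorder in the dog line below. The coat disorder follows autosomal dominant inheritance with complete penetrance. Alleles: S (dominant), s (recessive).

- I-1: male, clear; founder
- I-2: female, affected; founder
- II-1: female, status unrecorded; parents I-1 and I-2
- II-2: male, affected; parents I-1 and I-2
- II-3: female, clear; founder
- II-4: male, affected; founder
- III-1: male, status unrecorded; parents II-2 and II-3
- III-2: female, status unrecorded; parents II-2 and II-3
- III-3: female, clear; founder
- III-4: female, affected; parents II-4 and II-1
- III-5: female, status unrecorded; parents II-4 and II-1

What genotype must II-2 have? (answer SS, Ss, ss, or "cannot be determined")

Ss

From phenotype alone, II-2 is SS or Ss.
II-2 is affected so carries S and received s from I-1 (ss), so II-2 is Ss.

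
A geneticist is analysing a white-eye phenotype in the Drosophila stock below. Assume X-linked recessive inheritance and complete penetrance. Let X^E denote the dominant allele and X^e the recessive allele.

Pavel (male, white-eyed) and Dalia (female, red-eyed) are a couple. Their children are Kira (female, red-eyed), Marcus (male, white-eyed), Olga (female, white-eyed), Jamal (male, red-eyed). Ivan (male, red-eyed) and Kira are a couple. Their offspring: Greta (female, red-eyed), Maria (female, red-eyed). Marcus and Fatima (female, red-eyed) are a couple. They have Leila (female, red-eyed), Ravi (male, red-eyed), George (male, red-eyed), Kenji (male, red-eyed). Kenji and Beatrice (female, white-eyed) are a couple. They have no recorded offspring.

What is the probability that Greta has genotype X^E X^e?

Ivan is red-eyed, so Ivan is X^E Y.
Kira is red-eyed so carries E and received e from Pavel (X^e Y), so Kira is X^E X^e.
Their cross gives offspring ratios 1/2 X^E X^E : 1/2 X^E X^e. Conditioning on Greta being red-eyed, P(X^E X^e) = 1/2 / 1 = 1/2.

1/2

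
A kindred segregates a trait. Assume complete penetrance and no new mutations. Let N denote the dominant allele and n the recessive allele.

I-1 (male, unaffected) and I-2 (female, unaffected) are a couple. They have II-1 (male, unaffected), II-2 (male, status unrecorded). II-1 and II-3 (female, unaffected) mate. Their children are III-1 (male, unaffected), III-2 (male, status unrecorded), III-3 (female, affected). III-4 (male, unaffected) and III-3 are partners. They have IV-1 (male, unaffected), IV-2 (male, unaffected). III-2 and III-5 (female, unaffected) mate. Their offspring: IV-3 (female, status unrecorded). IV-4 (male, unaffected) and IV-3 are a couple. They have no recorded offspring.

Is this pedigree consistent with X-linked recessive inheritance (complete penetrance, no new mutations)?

No

Under X-linked recessive, III-3 (affected, female) cannot arise from II-1 (unaffected) × II-3 (unaffected).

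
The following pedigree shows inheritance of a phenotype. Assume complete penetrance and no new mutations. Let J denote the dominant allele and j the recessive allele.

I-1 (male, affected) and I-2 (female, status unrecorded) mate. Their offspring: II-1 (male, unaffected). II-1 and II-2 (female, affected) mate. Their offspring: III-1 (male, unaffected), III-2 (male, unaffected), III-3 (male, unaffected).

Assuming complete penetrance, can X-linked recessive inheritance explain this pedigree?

Under X-linked recessive, III-1 (unaffected, male) cannot arise from II-1 (unaffected) × II-2 (affected).

No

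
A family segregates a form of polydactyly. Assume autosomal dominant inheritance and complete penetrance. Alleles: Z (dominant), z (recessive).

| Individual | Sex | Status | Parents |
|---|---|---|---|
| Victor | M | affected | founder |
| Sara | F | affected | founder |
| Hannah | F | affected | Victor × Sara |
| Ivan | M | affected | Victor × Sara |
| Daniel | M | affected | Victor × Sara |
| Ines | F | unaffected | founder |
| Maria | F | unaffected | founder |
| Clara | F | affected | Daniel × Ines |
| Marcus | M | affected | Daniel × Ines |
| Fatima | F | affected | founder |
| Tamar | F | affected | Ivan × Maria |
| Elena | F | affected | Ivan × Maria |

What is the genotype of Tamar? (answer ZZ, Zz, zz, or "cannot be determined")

Zz

From phenotype alone, Tamar is ZZ or Zz.
Tamar is affected so carries Z and received z from Maria (zz), so Tamar is Zz.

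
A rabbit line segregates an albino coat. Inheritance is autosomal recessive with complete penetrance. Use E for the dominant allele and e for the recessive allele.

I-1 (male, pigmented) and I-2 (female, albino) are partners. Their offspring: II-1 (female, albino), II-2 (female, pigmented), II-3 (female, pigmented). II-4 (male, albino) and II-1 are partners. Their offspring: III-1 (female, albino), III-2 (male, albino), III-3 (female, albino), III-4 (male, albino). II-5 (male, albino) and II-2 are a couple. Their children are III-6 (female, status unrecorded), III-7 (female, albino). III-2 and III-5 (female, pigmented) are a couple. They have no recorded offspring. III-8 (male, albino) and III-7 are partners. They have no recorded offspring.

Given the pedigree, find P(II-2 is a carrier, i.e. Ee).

1

II-2 is pigmented so carries E and received e from I-2 (ee), so II-2 is Ee, giving P(Ee) = 1.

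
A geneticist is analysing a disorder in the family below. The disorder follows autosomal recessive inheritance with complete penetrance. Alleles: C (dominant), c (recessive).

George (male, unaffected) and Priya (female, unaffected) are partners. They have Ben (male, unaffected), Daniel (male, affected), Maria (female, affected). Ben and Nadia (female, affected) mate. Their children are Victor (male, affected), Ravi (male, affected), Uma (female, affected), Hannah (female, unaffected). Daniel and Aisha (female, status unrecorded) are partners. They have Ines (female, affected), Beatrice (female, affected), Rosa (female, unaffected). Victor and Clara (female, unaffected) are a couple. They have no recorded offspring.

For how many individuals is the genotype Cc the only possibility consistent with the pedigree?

Obligate heterozygotes: George is unaffected so carries C and passed c to Daniel (cc), so George is Cc; Priya is unaffected so carries C and passed c to Daniel (cc), so Priya is Cc; Ben is unaffected so carries C and passed c to Victor (cc), so Ben is Cc; Aisha passed C to Rosa (Cc, whose c came from Daniel) and passed c to Ines (cc), so Aisha is Cc; Hannah is unaffected so carries C and received c from Nadia (cc), so Hannah is Cc; Rosa is unaffected so carries C and received c from Daniel (cc), so Rosa is Cc.
Every other individual is either homozygous by phenotype or has at least one consistent homozygous assignment, so the count is 6.

6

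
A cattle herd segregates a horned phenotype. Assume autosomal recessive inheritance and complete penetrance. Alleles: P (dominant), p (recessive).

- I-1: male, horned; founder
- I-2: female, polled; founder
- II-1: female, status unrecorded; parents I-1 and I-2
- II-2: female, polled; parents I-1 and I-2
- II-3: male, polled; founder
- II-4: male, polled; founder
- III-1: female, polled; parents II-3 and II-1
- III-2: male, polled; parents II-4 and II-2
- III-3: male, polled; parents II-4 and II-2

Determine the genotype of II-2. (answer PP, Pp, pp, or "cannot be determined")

From phenotype alone, II-2 is PP or Pp.
II-2 is polled so carries P and received p from I-1 (pp), so II-2 is Pp.

Pp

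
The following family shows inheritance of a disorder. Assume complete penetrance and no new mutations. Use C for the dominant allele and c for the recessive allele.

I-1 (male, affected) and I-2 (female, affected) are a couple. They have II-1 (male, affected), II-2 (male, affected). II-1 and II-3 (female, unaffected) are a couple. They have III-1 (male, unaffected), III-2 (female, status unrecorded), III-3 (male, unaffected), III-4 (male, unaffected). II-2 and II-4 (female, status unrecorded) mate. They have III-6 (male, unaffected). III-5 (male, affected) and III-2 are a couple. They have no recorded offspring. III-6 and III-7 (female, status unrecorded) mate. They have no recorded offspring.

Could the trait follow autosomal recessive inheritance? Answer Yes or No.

Yes

A consistent assignment under autosomal recessive exists: I-1 cc, I-2 cc, II-1 cc, II-2 cc, II-3 CC, II-4 CC, III-1 Cc, III-2 Cc, III-3 Cc, III-4 Cc, III-5 cc, III-6 Cc, III-7 CC.
In this assignment every recorded phenotype matches its genotype and every non-founder's genotype is obtainable from its parents' genotypes, so the pedigree is consistent.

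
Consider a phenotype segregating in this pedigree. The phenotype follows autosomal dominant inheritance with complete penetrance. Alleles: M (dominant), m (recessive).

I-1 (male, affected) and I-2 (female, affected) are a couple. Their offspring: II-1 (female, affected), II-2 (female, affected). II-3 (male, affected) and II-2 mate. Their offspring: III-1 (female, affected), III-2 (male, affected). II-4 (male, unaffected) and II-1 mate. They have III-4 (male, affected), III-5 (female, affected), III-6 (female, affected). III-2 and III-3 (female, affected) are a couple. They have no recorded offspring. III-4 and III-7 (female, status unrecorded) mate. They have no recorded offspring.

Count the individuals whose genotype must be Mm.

3

Obligate heterozygotes: III-4 is affected so carries M and received m from II-4 (mm), so III-4 is Mm; III-5 is affected so carries M and received m from II-4 (mm), so III-5 is Mm; III-6 is affected so carries M and received m from II-4 (mm), so III-6 is Mm.
Every other individual is either homozygous by phenotype or has at least one consistent homozygous assignment, so the count is 3.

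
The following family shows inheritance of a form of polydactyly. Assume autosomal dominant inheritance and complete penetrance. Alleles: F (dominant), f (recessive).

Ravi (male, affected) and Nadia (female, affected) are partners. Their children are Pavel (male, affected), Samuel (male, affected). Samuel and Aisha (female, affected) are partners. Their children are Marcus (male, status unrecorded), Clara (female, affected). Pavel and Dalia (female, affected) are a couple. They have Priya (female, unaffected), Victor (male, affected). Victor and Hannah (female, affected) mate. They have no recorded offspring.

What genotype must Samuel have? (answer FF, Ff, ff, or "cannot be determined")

cannot be determined

Samuel's phenotype allows FF or Ff, and no parent or child forces a single allele at both positions; consistent genotype assignments exist with Samuel as FF or Ff.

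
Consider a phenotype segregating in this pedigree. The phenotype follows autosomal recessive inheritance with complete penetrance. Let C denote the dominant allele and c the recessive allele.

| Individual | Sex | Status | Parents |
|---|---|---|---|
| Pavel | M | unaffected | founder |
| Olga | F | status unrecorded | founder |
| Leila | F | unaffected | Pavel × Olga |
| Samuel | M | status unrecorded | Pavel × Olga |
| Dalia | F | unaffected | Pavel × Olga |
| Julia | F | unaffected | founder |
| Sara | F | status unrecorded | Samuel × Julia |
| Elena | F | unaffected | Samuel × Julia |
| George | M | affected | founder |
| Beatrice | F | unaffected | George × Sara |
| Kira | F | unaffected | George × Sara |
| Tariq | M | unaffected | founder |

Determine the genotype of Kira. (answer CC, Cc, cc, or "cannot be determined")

From phenotype alone, Kira is CC or Cc.
Kira is unaffected so carries C and received c from George (cc), so Kira is Cc.

Cc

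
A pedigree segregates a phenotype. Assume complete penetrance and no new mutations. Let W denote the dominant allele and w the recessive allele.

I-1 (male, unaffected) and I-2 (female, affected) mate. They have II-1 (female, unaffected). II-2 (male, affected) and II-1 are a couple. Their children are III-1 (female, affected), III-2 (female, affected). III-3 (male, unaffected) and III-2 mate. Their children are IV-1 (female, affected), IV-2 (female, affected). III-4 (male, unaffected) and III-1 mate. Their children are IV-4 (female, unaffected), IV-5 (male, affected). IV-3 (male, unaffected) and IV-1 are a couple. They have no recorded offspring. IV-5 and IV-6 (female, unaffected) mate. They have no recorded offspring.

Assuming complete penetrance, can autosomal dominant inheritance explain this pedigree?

A consistent assignment under autosomal dominant exists: I-1 ww, I-2 Ww, II-1 ww, II-2 WW, III-1 Ww, III-2 Ww, III-3 ww, III-4 ww, IV-1 Ww, IV-2 Ww, IV-3 ww, IV-4 ww, IV-5 Ww, IV-6 ww.
In this assignment every recorded phenotype matches its genotype and every non-founder's genotype is obtainable from its parents' genotypes, so the pedigree is consistent.

Yes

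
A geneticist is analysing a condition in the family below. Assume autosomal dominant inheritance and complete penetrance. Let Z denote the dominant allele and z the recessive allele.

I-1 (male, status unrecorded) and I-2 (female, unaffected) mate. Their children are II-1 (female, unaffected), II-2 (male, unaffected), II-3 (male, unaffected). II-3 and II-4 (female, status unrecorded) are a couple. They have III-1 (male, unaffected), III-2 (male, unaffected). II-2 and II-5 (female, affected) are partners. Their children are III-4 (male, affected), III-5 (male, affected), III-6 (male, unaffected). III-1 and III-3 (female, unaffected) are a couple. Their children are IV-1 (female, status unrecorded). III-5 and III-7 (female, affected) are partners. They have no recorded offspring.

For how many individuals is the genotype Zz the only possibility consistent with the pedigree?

3

Obligate heterozygotes: II-5 is affected so carries Z and passed z to III-6 (zz), so II-5 is Zz; III-4 is affected so carries Z and received z from II-2 (zz), so III-4 is Zz; III-5 is affected so carries Z and received z from II-2 (zz), so III-5 is Zz.
Every other individual is either homozygous by phenotype or has at least one consistent homozygous assignment, so the count is 3.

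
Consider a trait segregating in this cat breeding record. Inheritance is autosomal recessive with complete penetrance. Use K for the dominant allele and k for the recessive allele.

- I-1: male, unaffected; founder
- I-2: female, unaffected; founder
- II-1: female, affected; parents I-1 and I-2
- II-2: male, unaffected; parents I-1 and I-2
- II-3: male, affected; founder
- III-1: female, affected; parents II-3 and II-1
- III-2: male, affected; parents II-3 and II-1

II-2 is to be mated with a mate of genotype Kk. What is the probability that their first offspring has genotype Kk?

I-1 is unaffected so carries K and passed k to II-1 (kk), so I-1 is Kk.
I-2 is unaffected so carries K and passed k to II-1 (kk), so I-2 is Kk.
II-2 is an unaffected offspring of I-1 (Kk) × I-2 (Kk), whose cross gives 1/4 KK : 1/2 Kk : 1/4 kk; conditioning on being unaffected, II-2 is KK with probability 1/3, Kk with probability 2/3.
Summing over parental genotype combinations, P(offspring has genotype Kk) = 1/3·1/2 + 2/3·1/2 = 1/2.

1/2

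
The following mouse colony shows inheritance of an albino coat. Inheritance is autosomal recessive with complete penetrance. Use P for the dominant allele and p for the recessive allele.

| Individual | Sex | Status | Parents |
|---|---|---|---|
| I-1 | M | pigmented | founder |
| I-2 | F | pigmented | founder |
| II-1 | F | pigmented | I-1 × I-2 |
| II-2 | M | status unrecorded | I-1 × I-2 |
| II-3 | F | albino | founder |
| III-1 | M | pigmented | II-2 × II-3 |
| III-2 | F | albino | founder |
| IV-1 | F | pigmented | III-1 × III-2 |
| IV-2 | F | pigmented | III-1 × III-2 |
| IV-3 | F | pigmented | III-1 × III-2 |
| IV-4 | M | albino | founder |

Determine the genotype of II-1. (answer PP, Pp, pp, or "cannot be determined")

cannot be determined

II-1's phenotype allows PP or Pp, and no parent or child forces a single allele at both positions; consistent genotype assignments exist with II-1 as PP or Pp.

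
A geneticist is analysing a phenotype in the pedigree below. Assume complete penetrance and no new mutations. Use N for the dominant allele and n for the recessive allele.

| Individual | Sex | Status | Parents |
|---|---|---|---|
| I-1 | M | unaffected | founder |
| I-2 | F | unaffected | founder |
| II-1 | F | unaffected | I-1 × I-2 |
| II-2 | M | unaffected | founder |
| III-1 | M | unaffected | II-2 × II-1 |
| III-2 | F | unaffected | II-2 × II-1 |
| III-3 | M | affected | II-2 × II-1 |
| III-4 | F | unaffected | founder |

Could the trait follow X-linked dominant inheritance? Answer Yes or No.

Under X-linked dominant, III-3 (affected, male) cannot arise from II-2 (unaffected) × II-1 (unaffected).

No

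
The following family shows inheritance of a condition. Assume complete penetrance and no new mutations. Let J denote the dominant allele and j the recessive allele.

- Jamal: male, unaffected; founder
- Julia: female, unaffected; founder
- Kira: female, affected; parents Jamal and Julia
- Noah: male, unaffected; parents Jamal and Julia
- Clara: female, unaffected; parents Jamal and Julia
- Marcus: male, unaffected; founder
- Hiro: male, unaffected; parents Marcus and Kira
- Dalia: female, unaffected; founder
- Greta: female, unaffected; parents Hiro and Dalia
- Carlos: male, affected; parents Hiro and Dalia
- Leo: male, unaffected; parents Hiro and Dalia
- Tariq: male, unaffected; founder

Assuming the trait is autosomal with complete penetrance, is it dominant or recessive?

Jamal and Julia are both unaffected yet have an affected child Kira. Under dominance, an affected child requires at least one affected parent, so the trait cannot be dominant.

recessive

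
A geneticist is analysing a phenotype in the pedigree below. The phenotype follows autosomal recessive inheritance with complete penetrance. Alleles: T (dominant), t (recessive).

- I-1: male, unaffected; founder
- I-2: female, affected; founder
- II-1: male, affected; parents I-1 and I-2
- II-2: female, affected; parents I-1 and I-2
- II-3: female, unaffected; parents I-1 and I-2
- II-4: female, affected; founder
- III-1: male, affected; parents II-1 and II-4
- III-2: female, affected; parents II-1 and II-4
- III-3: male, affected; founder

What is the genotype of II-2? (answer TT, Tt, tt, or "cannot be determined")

tt

II-2 is affected, so II-2 is tt.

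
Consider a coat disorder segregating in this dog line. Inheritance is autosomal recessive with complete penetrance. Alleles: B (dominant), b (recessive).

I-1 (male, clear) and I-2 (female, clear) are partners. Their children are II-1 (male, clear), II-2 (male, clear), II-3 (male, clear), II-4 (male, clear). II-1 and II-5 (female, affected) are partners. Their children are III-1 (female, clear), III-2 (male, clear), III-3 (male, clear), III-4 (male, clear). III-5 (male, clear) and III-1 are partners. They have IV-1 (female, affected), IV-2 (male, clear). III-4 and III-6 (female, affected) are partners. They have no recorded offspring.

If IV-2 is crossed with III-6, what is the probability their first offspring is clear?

III-5 is clear so carries B and passed b to IV-1 (bb), so III-5 is Bb.
III-1 is clear so carries B and received b from II-5 (bb), so III-1 is Bb.
IV-2 is a clear offspring of III-5 (Bb) × III-1 (Bb), whose cross gives 1/4 BB : 1/2 Bb : 1/4 bb; conditioning on being clear, IV-2 is BB with probability 1/3, Bb with probability 2/3.
III-6 is affected, so III-6 is bb.
Summing over parental genotype combinations, P(offspring is clear) = 1/3·1 + 2/3·1/2 = 2/3.

2/3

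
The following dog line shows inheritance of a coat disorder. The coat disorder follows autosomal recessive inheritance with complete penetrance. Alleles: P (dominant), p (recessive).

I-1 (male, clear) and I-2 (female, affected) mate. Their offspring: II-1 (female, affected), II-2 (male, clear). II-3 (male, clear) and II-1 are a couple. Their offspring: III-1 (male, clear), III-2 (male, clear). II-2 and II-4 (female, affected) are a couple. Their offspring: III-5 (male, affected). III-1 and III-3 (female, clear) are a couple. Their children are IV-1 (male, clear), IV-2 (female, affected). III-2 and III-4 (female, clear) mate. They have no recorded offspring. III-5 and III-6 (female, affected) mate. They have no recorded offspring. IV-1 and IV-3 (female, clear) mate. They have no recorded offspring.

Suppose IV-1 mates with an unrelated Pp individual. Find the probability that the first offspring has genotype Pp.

III-1 is clear so carries P and received p from II-1 (pp), so III-1 is Pp.
III-3 is clear so carries P and passed p to IV-2 (pp), so III-3 is Pp.
IV-1 is a clear offspring of III-1 (Pp) × III-3 (Pp), whose cross gives 1/4 PP : 1/2 Pp : 1/4 pp; conditioning on being clear, IV-1 is PP with probability 1/3, Pp with probability 2/3.
Summing over parental genotype combinations, P(offspring has genotype Pp) = 1/3·1/2 + 2/3·1/2 = 1/2.

1/2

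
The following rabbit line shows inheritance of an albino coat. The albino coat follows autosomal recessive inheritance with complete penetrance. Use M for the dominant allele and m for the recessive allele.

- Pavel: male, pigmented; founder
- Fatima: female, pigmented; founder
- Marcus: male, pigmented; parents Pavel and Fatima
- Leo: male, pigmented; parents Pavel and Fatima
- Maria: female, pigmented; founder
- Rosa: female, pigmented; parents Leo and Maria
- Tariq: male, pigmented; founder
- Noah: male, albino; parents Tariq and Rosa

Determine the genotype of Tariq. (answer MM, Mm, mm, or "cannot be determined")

Mm

From phenotype alone, Tariq is MM or Mm.
Tariq is pigmented so carries M and passed m to Noah (mm), so Tariq is Mm.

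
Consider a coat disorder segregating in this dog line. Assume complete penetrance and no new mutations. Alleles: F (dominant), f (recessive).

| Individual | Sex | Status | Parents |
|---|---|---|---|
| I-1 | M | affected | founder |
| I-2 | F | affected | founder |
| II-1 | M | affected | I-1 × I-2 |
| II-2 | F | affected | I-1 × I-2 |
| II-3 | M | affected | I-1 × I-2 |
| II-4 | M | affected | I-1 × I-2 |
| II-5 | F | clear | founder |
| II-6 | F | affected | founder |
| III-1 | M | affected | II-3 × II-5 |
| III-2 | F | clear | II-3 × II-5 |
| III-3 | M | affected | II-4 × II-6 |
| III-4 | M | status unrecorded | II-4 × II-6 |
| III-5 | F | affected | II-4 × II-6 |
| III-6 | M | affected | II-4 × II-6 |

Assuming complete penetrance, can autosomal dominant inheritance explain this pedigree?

A consistent assignment under autosomal dominant exists: I-1 FF, I-2 Ff, II-1 FF, II-2 FF, II-3 Ff, II-4 FF, II-5 ff, II-6 FF, III-1 Ff, III-2 ff, III-3 FF, III-4 FF, III-5 FF, III-6 FF.
In this assignment every recorded phenotype matches its genotype and every non-founder's genotype is obtainable from its parents' genotypes, so the pedigree is consistent.

Yes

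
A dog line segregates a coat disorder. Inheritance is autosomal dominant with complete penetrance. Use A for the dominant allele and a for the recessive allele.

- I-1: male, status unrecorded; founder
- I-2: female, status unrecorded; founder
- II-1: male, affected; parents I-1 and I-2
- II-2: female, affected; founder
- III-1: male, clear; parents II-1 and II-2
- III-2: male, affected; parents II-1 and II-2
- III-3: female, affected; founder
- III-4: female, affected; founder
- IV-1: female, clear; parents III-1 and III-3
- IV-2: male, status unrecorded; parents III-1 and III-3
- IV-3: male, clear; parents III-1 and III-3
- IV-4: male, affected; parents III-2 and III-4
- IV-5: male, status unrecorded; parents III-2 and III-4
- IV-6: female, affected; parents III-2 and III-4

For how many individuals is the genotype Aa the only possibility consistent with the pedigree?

Obligate heterozygotes: II-1 is affected so carries A and passed a to III-1 (aa), so II-1 is Aa; II-2 is affected so carries A and passed a to III-1 (aa), so II-2 is Aa; III-3 is affected so carries A and passed a to IV-1 (aa), so III-3 is Aa.
Every other individual is either homozygous by phenotype or has at least one consistent homozygous assignment, so the count is 3.

3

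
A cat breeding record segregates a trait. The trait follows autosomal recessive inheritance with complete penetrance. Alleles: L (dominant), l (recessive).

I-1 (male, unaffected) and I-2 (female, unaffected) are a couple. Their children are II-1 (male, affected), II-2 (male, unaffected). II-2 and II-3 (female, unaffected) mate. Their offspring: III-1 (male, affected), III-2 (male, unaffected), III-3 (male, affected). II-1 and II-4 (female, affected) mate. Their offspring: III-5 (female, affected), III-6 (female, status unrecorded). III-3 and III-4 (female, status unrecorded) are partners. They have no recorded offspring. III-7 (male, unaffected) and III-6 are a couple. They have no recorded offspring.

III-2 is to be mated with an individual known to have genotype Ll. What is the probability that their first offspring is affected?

II-2 is unaffected so carries L and passed l to III-1 (ll), so II-2 is Ll.
II-3 is unaffected so carries L and passed l to III-1 (ll), so II-3 is Ll.
III-2 is an unaffected offspring of II-2 (Ll) × II-3 (Ll), whose cross gives 1/4 LL : 1/2 Ll : 1/4 ll; conditioning on being unaffected, III-2 is LL with probability 1/3, Ll with probability 2/3.
Summing over parental genotype combinations, P(offspring is affected) = 2/3·1/4 = 1/6.

1/6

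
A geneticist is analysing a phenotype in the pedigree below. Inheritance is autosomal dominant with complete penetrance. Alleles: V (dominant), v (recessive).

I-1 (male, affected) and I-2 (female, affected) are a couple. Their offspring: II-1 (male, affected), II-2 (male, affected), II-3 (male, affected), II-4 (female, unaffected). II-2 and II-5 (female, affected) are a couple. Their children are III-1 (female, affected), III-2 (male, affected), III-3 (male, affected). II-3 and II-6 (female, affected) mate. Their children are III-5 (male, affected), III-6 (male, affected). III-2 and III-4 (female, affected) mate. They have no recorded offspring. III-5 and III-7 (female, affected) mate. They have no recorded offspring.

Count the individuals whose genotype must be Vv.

2

Obligate heterozygotes: I-1 is affected so carries V and passed v to II-4 (vv), so I-1 is Vv; I-2 is affected so carries V and passed v to II-4 (vv), so I-2 is Vv.
Every other individual is either homozygous by phenotype or has at least one consistent homozygous assignment, so the count is 2.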